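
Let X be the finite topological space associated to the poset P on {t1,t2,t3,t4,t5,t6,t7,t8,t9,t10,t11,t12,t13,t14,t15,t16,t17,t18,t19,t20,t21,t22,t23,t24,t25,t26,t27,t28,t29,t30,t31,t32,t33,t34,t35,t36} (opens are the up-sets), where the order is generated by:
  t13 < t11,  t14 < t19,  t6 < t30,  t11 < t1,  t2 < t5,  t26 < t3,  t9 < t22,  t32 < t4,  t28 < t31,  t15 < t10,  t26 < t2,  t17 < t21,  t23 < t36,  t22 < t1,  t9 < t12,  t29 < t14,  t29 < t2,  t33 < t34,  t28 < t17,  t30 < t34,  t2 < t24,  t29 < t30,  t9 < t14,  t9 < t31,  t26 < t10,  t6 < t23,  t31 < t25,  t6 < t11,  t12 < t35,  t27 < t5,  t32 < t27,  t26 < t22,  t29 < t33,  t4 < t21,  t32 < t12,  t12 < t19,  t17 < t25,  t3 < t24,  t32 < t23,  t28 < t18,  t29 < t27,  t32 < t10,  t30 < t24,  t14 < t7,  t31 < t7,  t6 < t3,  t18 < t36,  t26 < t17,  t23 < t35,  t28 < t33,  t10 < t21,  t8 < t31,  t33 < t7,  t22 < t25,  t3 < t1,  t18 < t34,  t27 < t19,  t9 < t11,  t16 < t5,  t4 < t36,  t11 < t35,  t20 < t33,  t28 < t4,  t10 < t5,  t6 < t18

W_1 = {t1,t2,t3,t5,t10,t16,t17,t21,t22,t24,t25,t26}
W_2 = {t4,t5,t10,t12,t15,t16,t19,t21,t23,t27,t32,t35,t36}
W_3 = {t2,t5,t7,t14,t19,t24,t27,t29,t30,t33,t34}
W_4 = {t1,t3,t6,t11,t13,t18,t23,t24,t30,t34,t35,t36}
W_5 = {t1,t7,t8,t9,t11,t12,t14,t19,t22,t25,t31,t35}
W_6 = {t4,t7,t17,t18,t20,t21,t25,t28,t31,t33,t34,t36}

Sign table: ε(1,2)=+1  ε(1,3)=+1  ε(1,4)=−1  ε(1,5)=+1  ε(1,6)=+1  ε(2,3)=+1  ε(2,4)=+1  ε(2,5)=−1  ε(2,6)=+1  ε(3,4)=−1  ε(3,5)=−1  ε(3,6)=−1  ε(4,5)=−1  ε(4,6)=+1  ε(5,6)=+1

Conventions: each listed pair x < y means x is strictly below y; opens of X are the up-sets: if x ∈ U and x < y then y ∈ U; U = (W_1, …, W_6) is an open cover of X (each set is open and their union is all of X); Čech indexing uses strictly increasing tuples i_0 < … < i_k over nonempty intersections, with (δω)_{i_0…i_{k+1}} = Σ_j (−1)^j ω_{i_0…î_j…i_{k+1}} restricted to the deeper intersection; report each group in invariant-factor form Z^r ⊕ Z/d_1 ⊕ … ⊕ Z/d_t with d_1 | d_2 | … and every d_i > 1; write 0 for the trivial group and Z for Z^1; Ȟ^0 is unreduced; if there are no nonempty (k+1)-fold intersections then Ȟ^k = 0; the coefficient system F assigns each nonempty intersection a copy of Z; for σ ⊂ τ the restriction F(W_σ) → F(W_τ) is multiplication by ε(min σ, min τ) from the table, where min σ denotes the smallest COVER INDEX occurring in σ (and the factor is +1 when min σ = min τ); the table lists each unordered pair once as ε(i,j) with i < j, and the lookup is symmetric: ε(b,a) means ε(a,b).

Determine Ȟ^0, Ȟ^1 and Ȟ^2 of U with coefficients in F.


intersection data:
  W12={t5,t10,t16,t21} W13={t2,t5,t24} W14={t1,t3,t24} W15={t1,t22,t25} W16={t17,t21,t25} W23={t5,t19,t27} W24={t23,t35,t36} W25={t12,t19,t35} W26={t4,t21,t36} W34={t24,t30,t34} W35={t7,t14,t19} W36={t7,t33,t34} W45={t1,t11,t35} W46={t18,t34,t36} W56={t7,t25,t31}
  W123={t5} W126={t21} W134={t24} W145={t1} W156={t25} W235={t19} W245={t35} W246={t36} W346={t34} W356={t7}
C dims 6,15,10; δ0: rk 6, SNF 1^5·2; δ1: rk 9, SNF 1^9
Ȟ^0 = (6 − 6) − 0 = 0, so Ȟ^0 ≅ 0
Ȟ^1 = (15 − 9) − 6 = 0 plus torsion [2], so Ȟ^1 ≅ Z/2
Ȟ^2 = (10 − 0) − 9 = 1, so Ȟ^2 ≅ Z

Ȟ^0 = 0, Ȟ^1 = Z/2 and Ȟ^2 = Z


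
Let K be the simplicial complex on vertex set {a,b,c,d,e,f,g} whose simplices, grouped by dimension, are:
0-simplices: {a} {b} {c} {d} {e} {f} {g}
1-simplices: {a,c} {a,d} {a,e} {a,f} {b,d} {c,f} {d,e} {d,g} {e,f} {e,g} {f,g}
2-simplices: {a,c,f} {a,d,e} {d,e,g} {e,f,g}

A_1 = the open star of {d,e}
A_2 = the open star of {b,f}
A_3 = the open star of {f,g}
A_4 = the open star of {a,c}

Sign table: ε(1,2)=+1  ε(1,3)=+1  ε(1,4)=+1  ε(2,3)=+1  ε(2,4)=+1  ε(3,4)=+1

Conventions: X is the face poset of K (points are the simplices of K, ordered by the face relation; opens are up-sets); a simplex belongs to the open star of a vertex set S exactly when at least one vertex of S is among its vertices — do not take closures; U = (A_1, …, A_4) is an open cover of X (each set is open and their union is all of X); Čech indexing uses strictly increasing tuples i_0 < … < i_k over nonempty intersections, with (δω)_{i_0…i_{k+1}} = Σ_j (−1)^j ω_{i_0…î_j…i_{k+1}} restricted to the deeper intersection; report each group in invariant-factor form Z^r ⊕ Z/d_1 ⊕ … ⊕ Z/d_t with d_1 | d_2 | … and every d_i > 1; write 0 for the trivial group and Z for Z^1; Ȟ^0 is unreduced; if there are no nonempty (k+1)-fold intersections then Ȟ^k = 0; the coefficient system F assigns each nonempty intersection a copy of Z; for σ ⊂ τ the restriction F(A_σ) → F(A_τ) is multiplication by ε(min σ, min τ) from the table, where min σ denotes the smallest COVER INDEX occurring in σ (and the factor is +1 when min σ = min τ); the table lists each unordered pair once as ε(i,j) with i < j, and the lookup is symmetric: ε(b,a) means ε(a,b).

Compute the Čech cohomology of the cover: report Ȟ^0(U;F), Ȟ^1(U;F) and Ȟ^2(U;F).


nerve of the cover:
  A1={{d},{e},{a,d},{a,e},{b,d},{d,e},{d,g},{e,f},{e,g},{a,d,e},{d,e,g},{e,f,g}} A2={{b},{f},{a,f},{b,d},{c,f},{e,f},{f,g},{a,c,f},{e,f,g}} A3={{f},{g},{a,f},{c,f},{d,g},{e,f},{e,g},{f,g},{a,c,f},{d,e,g},{e,f,g}} A4={{a},{c},{a,c},{a,d},{a,e},{a,f},{c,f},{a,c,f},{a,d,e}}
  A12={{b,d},{e,f},{e,f,g}} A13={{d,g},{e,f},{e,g},{d,e,g},{e,f,g}} A14={{a,d},{a,e},{a,d,e}} A23={{f},{a,f},{c,f},{e,f},{f,g},{a,c,f},{e,f,g}} A24={{a,f},{c,f},{a,c,f}} A34={{a,f},{c,f},{a,c,f}}
  A123={{e,f},{e,f,g}} A234={{a,f},{c,f},{a,c,f}}
C dims 4,6,2; δ0: rk 3, SNF 1^3; δ1: rk 2, SNF 1^2
Ȟ^0 = (4 − 3) − 0 = 1, so Ȟ^0 ≅ Z
Ȟ^1 = (6 − 2) − 3 = 1, so Ȟ^1 ≅ Z
Ȟ^2 = (2 − 0) − 2 = 0, so Ȟ^2 ≅ 0

Ȟ^0 = Z, Ȟ^1 = Z, Ȟ^2 = 0


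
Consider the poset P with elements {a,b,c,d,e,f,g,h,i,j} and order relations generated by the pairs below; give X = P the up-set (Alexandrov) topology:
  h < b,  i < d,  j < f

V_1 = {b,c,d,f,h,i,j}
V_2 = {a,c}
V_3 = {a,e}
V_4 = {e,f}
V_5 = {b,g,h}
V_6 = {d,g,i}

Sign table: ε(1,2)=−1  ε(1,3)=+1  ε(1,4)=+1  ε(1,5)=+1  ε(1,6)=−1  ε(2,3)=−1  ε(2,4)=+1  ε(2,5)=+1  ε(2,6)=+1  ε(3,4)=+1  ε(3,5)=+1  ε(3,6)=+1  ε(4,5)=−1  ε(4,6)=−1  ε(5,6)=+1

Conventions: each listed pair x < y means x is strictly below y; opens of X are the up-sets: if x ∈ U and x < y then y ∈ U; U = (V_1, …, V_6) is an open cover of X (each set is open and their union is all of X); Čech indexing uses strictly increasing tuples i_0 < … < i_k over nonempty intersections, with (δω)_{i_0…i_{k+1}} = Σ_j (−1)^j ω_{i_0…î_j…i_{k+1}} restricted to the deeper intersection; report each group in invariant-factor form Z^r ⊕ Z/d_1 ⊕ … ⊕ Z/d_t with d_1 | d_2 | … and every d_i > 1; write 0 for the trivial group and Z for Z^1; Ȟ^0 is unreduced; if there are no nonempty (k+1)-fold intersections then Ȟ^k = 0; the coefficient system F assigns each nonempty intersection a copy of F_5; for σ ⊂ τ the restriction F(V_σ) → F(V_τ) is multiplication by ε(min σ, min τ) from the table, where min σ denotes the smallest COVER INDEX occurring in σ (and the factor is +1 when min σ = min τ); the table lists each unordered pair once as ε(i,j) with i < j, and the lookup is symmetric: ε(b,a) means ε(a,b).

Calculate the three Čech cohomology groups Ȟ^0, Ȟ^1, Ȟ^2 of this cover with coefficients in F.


nonempty intersections:
  V12={c} V14={f} V15={b,h} V16={d,i} V23={a} V34={e} V56={g}
C dims 6,7; δ0: rk_F5 6
Ȟ^0: (6−6)−0=0 ⇒ 0
Ȟ^1: (7−0)−6=1 ⇒ Z/5
Ȟ^2: (0−0)−0=0 ⇒ 0

Ȟ^0 ≅ 0; Ȟ^1 ≅ Z/5; Ȟ^2 ≅ 0


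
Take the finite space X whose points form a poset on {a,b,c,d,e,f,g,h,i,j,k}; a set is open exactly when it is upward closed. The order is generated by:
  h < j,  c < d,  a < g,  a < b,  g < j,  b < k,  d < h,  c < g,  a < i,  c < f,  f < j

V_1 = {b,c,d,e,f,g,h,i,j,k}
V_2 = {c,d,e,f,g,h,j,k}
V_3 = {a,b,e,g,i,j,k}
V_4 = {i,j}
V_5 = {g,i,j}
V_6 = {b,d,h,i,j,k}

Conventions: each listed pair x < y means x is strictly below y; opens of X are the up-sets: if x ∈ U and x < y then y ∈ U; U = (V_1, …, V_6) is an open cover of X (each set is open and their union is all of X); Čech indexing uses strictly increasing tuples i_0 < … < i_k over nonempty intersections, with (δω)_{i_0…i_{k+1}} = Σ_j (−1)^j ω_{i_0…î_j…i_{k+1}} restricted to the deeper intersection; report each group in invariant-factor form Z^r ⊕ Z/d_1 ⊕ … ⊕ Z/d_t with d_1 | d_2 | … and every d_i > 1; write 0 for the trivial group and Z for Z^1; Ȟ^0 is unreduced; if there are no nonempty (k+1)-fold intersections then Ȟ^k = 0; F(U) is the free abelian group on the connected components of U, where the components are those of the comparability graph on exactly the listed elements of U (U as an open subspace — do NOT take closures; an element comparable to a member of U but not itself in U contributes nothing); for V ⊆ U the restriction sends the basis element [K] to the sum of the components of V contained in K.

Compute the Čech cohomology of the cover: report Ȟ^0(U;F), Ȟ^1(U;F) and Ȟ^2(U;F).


Ȟ^0(U;F) ≅ Z^2; Ȟ^1(U;F) ≅ 0; Ȟ^2(U;F) ≅ 0

nonempty overlaps:
  V12={c,d,e,f,g,h,j,k} V13={b,e,g,i,j,k} V14={i,j} V15={g,i,j} V16={b,d,h,i,j,k} V23={e,g,j,k} V24={j} V25={g,j} V26={d,h,j,k} V34={i,j} V35={g,i,j} V36={b,i,j,k} V45={i,j} V46={i,j} V56={i,j}
  V123={e,g,j,k} V124={j} V125={g,j} V126={d,h,j,k} V134={i,j} V135={g,i,j} V136={b,i,j,k} V145={i,j} V146={i,j} V156={i,j} V234={j} V235={g,j} V236={j,k} V245={j} V246={j} V256={j} V345={i,j} V346={i,j} V356={i,j} V456={i,j}
  V1234={j} V1235={g,j} V1236={j,k} V1245={j} V1246={j} V1256={j} V1345={i,j} V1346={i,j} V1356={i,j} V1456={i,j} V2345={j} V2346={j} V2356={j} V2456={j} V3456={i,j}
  V12345={j} V12346={j} V12356={j} V12456={j} V13456={i,j} V23456={j}
  V123456={j}
components per intersection:
  V1: {b,k} {c,d,f,g,h,j} {e} {i}
  V2: {c,d,f,g,h,j} {e} {k}
  V3: {a,b,g,i,j,k} {e}
  V4: {i} {j}
  V5: {g,j} {i}
  V6: {b,k} {d,h,j} {i}
  V12: {c,d,f,g,h,j} {e} {k}
  V13: {b,k} {e} {g,j} {i}
  V14: {i} {j}
  V15: {g,j} {i}
  V16: {b,k} {d,h,j} {i}
  V23: {e} {g,j} {k}
  V24: {j}
  V25: {g,j}
  V26: {d,h,j} {k}
  V34: {i} {j}
  V35: {g,j} {i}
  V36: {b,k} {i} {j}
  V45: {i} {j}
  V46: {i} {j}
  V56: {i} {j}
  V123: {e} {g,j} {k}
  V124: {j}
  V125: {g,j}
  V126: {d,h,j} {k}
  V134: {i} {j}
  V135: {g,j} {i}
  V136: {b,k} {i} {j}
  V145: {i} {j}
  V146: {i} {j}
  V156: {i} {j}
  V234: {j}
  V235: {g,j}
  V236: {j} {k}
  V245: {j}
  V246: {j}
  V256: {j}
  V345: {i} {j}
  V346: {i} {j}
  V356: {i} {j}
  V456: {i} {j}
  V1234: {j}
  V1235: {g,j}
  V1236: {j} {k}
  V1245: {j}
  V1246: {j}
  V1256: {j}
  V1345: {i} {j}
  V1346: {i} {j}
  V1356: {i} {j}
  V1456: {i} {j}
  V2345: {j}
  V2346: {j}
  V2356: {j}
  V2456: {j}
  V3456: {i} {j}
  V12345: {j}
  V12346: {j}
  V12356: {j}
  V12456: {j}
  V13456: {i} {j}
  V23456: {j}
  V123456: {j}
C dims 16,34,35,21; δ0: rk 14, SNF 1^14; δ1: rk 20, SNF 1^20; δ2: rk 15, SNF 1^15
degree 0: 16−14−0 = 2 → Ȟ^0 ≅ Z^2
degree 1: 34−20−14 = 0 → Ȟ^1 ≅ 0
degree 2: 35−15−20 = 0 → Ȟ^2 ≅ 0


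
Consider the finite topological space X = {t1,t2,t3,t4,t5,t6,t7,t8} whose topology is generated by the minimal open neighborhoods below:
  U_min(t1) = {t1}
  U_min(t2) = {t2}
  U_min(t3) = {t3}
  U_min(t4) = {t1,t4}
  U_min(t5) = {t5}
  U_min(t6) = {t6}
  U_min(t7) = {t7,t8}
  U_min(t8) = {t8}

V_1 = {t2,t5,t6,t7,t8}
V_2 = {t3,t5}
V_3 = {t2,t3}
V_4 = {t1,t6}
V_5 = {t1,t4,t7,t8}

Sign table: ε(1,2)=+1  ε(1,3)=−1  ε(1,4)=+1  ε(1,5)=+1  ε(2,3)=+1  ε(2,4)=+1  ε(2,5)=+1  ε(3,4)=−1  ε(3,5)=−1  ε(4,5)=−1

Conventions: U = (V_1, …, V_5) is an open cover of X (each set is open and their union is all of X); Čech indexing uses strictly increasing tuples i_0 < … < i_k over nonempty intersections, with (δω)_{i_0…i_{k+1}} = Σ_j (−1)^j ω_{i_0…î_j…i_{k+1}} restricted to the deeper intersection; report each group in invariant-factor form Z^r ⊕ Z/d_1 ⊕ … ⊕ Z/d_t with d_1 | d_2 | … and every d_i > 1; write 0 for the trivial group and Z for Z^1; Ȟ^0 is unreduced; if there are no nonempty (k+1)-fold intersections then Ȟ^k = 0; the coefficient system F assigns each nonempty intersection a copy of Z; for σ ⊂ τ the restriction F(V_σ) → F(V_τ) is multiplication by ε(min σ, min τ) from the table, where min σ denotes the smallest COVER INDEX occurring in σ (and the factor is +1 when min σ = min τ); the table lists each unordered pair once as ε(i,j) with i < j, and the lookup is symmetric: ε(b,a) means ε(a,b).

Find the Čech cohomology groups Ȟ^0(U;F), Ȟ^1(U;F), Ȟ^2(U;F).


Ȟ^0 = 0,  Ȟ^1 = Z ⊕ Z/2,  Ȟ^2 = 0

nerve simplices:
  V12={t5} V13={t2} V14={t6} V15={t7,t8} V23={t3} V45={t1}
C dims 5,6; δ0: rk 5, SNF 1^4·2
degree 0: 5−5−0 = 0 → Ȟ^0 ≅ 0
degree 1: 6−0−5 = 1 plus torsion [2] → Ȟ^1 ≅ Z ⊕ Z/2
degree 2: 0−0−0 = 0 → Ȟ^2 ≅ 0


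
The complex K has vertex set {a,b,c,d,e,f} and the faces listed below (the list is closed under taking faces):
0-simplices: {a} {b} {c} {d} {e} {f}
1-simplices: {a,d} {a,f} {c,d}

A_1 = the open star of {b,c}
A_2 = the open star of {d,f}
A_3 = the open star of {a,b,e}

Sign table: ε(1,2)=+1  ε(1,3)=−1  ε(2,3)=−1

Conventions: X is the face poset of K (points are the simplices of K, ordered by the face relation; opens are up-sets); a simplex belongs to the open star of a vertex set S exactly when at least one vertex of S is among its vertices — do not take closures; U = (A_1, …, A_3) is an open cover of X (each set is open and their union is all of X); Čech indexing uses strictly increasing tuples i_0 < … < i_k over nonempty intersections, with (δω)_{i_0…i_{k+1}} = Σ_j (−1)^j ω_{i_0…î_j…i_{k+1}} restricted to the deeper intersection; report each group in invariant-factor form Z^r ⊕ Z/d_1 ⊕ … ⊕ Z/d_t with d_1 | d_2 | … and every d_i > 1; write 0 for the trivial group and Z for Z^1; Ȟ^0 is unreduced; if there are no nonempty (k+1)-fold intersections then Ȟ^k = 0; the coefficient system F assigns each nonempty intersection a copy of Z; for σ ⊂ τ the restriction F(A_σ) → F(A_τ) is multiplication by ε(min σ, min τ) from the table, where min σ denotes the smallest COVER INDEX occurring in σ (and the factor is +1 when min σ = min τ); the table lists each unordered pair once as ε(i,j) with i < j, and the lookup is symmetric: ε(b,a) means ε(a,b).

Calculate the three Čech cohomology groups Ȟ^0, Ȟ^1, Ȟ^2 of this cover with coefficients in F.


Ȟ^0 ≅ Z; Ȟ^1 ≅ Z; Ȟ^2 ≅ 0

nerve simplices:
  A1={{b},{c},{c,d}} A2={{d},{f},{a,d},{a,f},{c,d}} A3={{a},{b},{e},{a,d},{a,f}}
  A12={{c,d}} A13={{b}} A23={{a,d},{a,f}}
C dims 3,3; δ0: rk 2, SNF 1^2
degree 0: 3−2−0 = 1 → Ȟ^0 ≅ Z
degree 1: 3−0−2 = 1 → Ȟ^1 ≅ Z
degree 2: 0−0−0 = 0 → Ȟ^2 ≅ 0


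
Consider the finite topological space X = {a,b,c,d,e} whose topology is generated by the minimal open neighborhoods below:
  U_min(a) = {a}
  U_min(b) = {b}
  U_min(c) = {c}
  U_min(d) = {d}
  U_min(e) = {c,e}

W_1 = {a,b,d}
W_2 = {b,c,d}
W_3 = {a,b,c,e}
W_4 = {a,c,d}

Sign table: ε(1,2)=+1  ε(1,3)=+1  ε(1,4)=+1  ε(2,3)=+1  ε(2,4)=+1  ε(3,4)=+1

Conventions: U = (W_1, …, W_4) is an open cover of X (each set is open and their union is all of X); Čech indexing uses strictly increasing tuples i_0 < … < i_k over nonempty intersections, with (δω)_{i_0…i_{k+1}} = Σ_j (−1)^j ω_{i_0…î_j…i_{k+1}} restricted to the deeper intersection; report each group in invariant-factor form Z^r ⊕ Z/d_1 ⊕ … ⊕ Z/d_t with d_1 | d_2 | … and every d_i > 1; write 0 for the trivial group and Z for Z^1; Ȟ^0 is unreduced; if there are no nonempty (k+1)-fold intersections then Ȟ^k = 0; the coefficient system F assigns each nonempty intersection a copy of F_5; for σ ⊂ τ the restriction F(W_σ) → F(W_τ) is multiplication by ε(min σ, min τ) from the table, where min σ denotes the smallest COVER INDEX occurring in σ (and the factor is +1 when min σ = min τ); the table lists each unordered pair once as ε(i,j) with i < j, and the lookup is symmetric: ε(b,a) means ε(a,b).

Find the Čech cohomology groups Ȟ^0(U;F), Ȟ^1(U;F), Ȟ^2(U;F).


cover nerve:
  W12={b,d} W13={a,b} W14={a,d} W23={b,c} W24={c,d} W34={a,c}
  W123={b} W124={d} W134={a} W234={c}
C dims 4,6,4; δ0: rk_F5 3; δ1: rk_F5 3
Ȟ^0: (4−3)−0=1 ⇒ Z/5
Ȟ^1: (6−3)−3=0 ⇒ 0
Ȟ^2: (4−0)−3=1 ⇒ Z/5

Ȟ^0(U;F) ≅ Z/5,  Ȟ^1(U;F) ≅ 0,  Ȟ^2(U;F) ≅ Z/5


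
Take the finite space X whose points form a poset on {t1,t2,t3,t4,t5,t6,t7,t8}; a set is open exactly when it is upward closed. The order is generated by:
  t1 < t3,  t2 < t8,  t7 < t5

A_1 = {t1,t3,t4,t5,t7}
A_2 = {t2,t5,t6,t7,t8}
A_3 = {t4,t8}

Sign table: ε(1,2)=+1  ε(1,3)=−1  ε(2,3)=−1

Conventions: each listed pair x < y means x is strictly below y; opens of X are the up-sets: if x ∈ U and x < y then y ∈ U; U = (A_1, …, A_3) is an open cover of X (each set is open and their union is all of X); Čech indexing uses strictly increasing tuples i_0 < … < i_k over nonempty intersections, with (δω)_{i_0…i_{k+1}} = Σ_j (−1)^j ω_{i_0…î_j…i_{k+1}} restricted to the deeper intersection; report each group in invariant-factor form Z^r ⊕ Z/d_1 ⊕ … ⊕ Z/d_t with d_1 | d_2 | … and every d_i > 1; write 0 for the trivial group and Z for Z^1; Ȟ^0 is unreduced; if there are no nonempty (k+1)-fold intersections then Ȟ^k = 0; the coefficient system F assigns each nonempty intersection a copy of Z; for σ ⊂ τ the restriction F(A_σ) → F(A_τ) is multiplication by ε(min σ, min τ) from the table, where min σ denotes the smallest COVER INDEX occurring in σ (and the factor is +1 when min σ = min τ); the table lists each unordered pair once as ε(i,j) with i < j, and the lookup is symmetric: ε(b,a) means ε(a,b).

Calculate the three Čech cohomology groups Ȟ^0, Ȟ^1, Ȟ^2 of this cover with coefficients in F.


nonempty intersections:
  A12={t5,t7} A13={t4} A23={t8}
C dims 3,3; δ0: rk 2, SNF 1^2
Ȟ^0: (3−2)−0=1 ⇒ Z
Ȟ^1: (3−0)−2=1 ⇒ Z
Ȟ^2: (0−0)−0=0 ⇒ 0

Ȟ^0(U;F) ≅ Z; Ȟ^1(U;F) ≅ Z; Ȟ^2(U;F) ≅ 0


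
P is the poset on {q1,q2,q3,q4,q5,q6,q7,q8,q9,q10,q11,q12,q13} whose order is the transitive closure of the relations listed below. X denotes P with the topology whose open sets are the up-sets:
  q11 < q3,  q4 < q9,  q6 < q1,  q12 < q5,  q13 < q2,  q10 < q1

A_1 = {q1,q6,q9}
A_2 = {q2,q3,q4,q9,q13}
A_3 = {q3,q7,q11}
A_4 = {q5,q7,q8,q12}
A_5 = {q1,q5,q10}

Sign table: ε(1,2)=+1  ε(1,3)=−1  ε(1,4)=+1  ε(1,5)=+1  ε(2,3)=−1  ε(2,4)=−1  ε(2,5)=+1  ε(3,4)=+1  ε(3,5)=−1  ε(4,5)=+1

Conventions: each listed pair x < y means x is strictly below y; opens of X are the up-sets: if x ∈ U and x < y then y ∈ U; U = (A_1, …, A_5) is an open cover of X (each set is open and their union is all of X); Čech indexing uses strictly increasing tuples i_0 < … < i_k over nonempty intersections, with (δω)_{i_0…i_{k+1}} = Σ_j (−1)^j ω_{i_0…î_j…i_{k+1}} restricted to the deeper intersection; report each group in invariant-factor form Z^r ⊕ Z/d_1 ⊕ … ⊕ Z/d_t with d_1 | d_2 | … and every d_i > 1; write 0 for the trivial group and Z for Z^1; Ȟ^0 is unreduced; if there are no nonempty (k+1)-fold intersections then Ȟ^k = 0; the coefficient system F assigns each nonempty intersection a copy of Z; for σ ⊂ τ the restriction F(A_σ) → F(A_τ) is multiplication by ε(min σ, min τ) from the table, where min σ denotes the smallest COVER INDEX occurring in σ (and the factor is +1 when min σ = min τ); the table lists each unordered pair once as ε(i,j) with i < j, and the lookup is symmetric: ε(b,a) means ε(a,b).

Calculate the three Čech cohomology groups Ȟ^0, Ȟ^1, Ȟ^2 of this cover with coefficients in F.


Ȟ^0 ≅ 0; Ȟ^1 ≅ Z/2; Ȟ^2 ≅ 0

intersection data:
  A12={q9} A15={q1} A23={q3} A34={q7} A45={q5}
C dims 5,5; δ0: rk 5, SNF 1^4·2
Ȟ^0 = (5 − 5) − 0 = 0, so Ȟ^0 ≅ 0
Ȟ^1 = (5 − 0) − 5 = 0 plus torsion [2], so Ȟ^1 ≅ Z/2
Ȟ^2 = (0 − 0) − 0 = 0, so Ȟ^2 ≅ 0


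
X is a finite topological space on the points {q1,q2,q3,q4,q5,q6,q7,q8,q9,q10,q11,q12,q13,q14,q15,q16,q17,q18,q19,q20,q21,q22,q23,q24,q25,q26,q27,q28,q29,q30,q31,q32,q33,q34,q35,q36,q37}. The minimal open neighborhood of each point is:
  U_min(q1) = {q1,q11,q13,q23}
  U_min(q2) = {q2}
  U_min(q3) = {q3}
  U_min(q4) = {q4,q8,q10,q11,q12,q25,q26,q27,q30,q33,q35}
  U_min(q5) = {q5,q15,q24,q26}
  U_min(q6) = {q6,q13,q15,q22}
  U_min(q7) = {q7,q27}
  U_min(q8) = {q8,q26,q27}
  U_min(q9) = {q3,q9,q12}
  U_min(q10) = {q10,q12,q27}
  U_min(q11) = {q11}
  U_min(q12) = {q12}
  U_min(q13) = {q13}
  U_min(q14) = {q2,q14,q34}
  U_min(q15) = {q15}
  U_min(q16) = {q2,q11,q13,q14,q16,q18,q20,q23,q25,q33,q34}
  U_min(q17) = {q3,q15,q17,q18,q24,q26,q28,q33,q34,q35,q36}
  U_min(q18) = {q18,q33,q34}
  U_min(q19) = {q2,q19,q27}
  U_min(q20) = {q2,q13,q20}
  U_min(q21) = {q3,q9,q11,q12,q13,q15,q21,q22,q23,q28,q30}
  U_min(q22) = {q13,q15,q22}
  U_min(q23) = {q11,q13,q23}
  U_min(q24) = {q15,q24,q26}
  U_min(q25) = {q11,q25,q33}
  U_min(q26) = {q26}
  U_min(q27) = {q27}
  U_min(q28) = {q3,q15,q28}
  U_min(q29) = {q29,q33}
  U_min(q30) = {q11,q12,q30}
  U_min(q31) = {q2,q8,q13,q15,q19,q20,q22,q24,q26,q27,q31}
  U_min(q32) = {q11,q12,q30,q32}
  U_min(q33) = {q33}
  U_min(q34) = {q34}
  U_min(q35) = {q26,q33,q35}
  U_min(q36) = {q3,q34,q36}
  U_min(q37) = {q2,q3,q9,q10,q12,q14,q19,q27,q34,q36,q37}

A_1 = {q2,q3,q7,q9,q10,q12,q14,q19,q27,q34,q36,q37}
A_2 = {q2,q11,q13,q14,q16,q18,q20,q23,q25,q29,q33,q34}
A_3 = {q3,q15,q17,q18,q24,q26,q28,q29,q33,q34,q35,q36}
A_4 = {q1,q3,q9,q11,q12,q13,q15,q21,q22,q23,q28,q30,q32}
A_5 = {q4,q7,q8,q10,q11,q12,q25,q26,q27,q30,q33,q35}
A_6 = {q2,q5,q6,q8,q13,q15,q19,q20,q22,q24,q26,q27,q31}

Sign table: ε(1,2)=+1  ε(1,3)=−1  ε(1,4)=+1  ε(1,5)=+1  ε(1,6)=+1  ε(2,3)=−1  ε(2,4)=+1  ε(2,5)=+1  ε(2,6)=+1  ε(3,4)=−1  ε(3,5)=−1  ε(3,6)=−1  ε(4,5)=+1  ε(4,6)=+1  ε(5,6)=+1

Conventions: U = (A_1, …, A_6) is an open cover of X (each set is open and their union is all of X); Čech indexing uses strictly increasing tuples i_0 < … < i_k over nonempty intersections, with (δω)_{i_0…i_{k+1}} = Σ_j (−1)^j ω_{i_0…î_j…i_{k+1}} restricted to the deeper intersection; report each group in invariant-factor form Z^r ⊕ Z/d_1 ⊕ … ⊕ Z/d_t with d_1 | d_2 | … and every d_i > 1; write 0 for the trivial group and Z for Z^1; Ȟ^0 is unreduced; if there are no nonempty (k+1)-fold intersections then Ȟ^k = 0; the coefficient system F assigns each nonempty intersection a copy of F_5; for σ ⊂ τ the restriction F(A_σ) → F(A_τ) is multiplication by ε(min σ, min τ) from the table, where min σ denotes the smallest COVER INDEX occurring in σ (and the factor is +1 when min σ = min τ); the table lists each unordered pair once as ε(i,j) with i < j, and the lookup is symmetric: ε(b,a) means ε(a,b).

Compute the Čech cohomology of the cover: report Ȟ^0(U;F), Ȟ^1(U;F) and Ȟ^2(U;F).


nonempty overlaps:
  A12={q2,q14,q34} A13={q3,q34,q36} A14={q3,q9,q12} A15={q7,q10,q12,q27} A16={q2,q19,q27} A23={q18,q29,q33,q34} A24={q11,q13,q23} A25={q11,q25,q33} A26={q2,q13,q20} A34={q3,q15,q28} A35={q26,q33,q35} A36={q15,q24,q26} A45={q11,q12,q30} A46={q13,q15,q22} A56={q8,q26,q27}
  A123={q34} A126={q2} A134={q3} A145={q12} A156={q27} A235={q33} A245={q11} A246={q13} A346={q15} A356={q26}
C dims 6,15,10; δ0: rk_F5 5; δ1: rk_F5 10
degree 0: 6−5−0 = 1 → Ȟ^0 ≅ Z/5
degree 1: 15−10−5 = 0 → Ȟ^1 ≅ 0
degree 2: 10−0−10 = 0 → Ȟ^2 ≅ 0

Ȟ^0 = Z/5, Ȟ^1 = 0 and Ȟ^2 = 0


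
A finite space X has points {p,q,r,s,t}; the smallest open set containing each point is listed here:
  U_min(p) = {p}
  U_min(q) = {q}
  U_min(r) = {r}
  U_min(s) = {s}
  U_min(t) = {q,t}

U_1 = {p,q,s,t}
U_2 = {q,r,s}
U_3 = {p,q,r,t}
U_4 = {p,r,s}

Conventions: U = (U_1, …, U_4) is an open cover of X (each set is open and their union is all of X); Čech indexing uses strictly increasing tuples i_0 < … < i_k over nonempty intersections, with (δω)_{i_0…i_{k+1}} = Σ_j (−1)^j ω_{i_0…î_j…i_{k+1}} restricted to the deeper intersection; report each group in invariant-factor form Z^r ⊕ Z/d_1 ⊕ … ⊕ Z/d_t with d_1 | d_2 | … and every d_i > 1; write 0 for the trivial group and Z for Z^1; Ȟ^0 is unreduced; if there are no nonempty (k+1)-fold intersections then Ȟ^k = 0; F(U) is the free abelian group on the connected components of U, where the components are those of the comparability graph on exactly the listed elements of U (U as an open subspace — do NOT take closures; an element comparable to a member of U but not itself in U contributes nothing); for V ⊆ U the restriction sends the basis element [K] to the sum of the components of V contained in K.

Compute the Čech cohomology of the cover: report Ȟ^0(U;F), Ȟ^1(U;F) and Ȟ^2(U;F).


nerve of the cover:
  U12={q,s} U13={p,q,t} U14={p,s} U23={q,r} U24={r,s} U34={p,r}
  U123={q} U124={s} U134={p} U234={r}
components per intersection:
  U1: {p} {q,t} {s}
  U2: {q} {r} {s}
  U3: {p} {q,t} {r}
  U4: {p} {r} {s}
  U12: {q} {s}
  U13: {p} {q,t}
  U14: {p} {s}
  U23: {q} {r}
  U24: {r} {s}
  U34: {p} {r}
  U123: {q}
  U124: {s}
  U134: {p}
  U234: {r}
C dims 12,12,4; δ0: rk 8, SNF 1^8; δ1: rk 4, SNF 1^4
Ȟ^0 = (12 − 8) − 0 = 4, so Ȟ^0 ≅ Z^4
Ȟ^1 = (12 − 4) − 8 = 0, so Ȟ^1 ≅ 0
Ȟ^2 = (4 − 0) − 4 = 0, so Ȟ^2 ≅ 0

Ȟ^0(U;F) ≅ Z^4; Ȟ^1(U;F) ≅ 0; Ȟ^2(U;F) ≅ 0


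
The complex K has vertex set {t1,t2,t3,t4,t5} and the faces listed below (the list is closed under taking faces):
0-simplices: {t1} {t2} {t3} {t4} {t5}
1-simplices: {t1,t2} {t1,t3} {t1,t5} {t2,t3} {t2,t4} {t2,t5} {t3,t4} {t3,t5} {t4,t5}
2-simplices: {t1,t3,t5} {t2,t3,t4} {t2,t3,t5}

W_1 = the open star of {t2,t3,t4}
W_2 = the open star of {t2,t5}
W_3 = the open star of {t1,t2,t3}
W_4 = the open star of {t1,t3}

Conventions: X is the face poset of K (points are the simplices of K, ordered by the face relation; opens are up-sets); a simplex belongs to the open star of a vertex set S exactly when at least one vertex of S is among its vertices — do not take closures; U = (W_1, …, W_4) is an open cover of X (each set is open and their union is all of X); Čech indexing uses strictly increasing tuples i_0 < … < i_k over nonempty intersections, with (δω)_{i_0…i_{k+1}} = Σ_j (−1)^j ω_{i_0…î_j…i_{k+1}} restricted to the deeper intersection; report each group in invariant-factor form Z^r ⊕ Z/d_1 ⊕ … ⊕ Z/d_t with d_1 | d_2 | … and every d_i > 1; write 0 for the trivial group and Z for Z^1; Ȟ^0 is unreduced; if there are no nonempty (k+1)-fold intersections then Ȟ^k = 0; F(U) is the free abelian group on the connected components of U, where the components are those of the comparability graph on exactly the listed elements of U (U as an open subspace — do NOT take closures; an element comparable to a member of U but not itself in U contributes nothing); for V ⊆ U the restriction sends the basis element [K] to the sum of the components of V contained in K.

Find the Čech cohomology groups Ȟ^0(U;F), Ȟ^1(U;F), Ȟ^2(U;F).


cover nerve:
  W1={{t2},{t3},{t4},{t1,t2},{t1,t3},{t2,t3},{t2,t4},{t2,t5},{t3,t4},{t3,t5},{t4,t5},{t1,t3,t5},{t2,t3,t4},{t2,t3,t5}} W2={{t2},{t5},{t1,t2},{t1,t5},{t2,t3},{t2,t4},{t2,t5},{t3,t5},{t4,t5},{t1,t3,t5},{t2,t3,t4},{t2,t3,t5}} W3={{t1},{t2},{t3},{t1,t2},{t1,t3},{t1,t5},{t2,t3},{t2,t4},{t2,t5},{t3,t4},{t3,t5},{t1,t3,t5},{t2,t3,t4},{t2,t3,t5}} W4={{t1},{t3},{t1,t2},{t1,t3},{t1,t5},{t2,t3},{t3,t4},{t3,t5},{t1,t3,t5},{t2,t3,t4},{t2,t3,t5}}
  W12={{t2},{t1,t2},{t2,t3},{t2,t4},{t2,t5},{t3,t5},{t4,t5},{t1,t3,t5},{t2,t3,t4},{t2,t3,t5}} W13={{t2},{t3},{t1,t2},{t1,t3},{t2,t3},{t2,t4},{t2,t5},{t3,t4},{t3,t5},{t1,t3,t5},{t2,t3,t4},{t2,t3,t5}} W14={{t3},{t1,t2},{t1,t3},{t2,t3},{t3,t4},{t3,t5},{t1,t3,t5},{t2,t3,t4},{t2,t3,t5}} W23={{t2},{t1,t2},{t1,t5},{t2,t3},{t2,t4},{t2,t5},{t3,t5},{t1,t3,t5},{t2,t3,t4},{t2,t3,t5}} W24={{t1,t2},{t1,t5},{t2,t3},{t3,t5},{t1,t3,t5},{t2,t3,t4},{t2,t3,t5}} W34={{t1},{t3},{t1,t2},{t1,t3},{t1,t5},{t2,t3},{t3,t4},{t3,t5},{t1,t3,t5},{t2,t3,t4},{t2,t3,t5}}
  W123={{t2},{t1,t2},{t2,t3},{t2,t4},{t2,t5},{t3,t5},{t1,t3,t5},{t2,t3,t4},{t2,t3,t5}} W124={{t1,t2},{t2,t3},{t3,t5},{t1,t3,t5},{t2,t3,t4},{t2,t3,t5}} W134={{t3},{t1,t2},{t1,t3},{t2,t3},{t3,t4},{t3,t5},{t1,t3,t5},{t2,t3,t4},{t2,t3,t5}} W234={{t1,t2},{t1,t5},{t2,t3},{t3,t5},{t1,t3,t5},{t2,t3,t4},{t2,t3,t5}}
  W1234={{t1,t2},{t2,t3},{t3,t5},{t1,t3,t5},{t2,t3,t4},{t2,t3,t5}}
components per intersection:
  W1: {{t2},{t3},{t4},{t1,t2},{t1,t3},{t2,t3},{t2,t4},{t2,t5},{t3,t4},{t3,t5},{t4,t5},{t1,t3,t5},{t2,t3,t4},{t2,t3,t5}}
  W2: {{t2},{t5},{t1,t2},{t1,t5},{t2,t3},{t2,t4},{t2,t5},{t3,t5},{t4,t5},{t1,t3,t5},{t2,t3,t4},{t2,t3,t5}}
  W3: {{t1},{t2},{t3},{t1,t2},{t1,t3},{t1,t5},{t2,t3},{t2,t4},{t2,t5},{t3,t4},{t3,t5},{t1,t3,t5},{t2,t3,t4},{t2,t3,t5}}
  W4: {{t1},{t3},{t1,t2},{t1,t3},{t1,t5},{t2,t3},{t3,t4},{t3,t5},{t1,t3,t5},{t2,t3,t4},{t2,t3,t5}}
  W12: {{t2},{t1,t2},{t2,t3},{t2,t4},{t2,t5},{t3,t5},{t1,t3,t5},{t2,t3,t4},{t2,t3,t5}} {{t4,t5}}
  W13: {{t2},{t3},{t1,t2},{t1,t3},{t2,t3},{t2,t4},{t2,t5},{t3,t4},{t3,t5},{t1,t3,t5},{t2,t3,t4},{t2,t3,t5}}
  W14: {{t3},{t1,t3},{t2,t3},{t3,t4},{t3,t5},{t1,t3,t5},{t2,t3,t4},{t2,t3,t5}} {{t1,t2}}
  W23: {{t2},{t1,t2},{t1,t5},{t2,t3},{t2,t4},{t2,t5},{t3,t5},{t1,t3,t5},{t2,t3,t4},{t2,t3,t5}}
  W24: {{t1,t2}} {{t1,t5},{t2,t3},{t3,t5},{t1,t3,t5},{t2,t3,t4},{t2,t3,t5}}
  W34: {{t1},{t3},{t1,t2},{t1,t3},{t1,t5},{t2,t3},{t3,t4},{t3,t5},{t1,t3,t5},{t2,t3,t4},{t2,t3,t5}}
  W123: {{t2},{t1,t2},{t2,t3},{t2,t4},{t2,t5},{t3,t5},{t1,t3,t5},{t2,t3,t4},{t2,t3,t5}}
  W124: {{t1,t2}} {{t2,t3},{t3,t5},{t1,t3,t5},{t2,t3,t4},{t2,t3,t5}}
  W134: {{t3},{t1,t3},{t2,t3},{t3,t4},{t3,t5},{t1,t3,t5},{t2,t3,t4},{t2,t3,t5}} {{t1,t2}}
  W234: {{t1,t2}} {{t1,t5},{t2,t3},{t3,t5},{t1,t3,t5},{t2,t3,t4},{t2,t3,t5}}
  W1234: {{t1,t2}} {{t2,t3},{t3,t5},{t1,t3,t5},{t2,t3,t4},{t2,t3,t5}}
C dims 4,9,7,2; δ0: rk 3, SNF 1^3; δ1: rk 5, SNF 1^5; δ2: rk 2, SNF 1^2
Ȟ^0: (4−3)−0=1 ⇒ Z
Ȟ^1: (9−5)−3=1 ⇒ Z
Ȟ^2: (7−2)−5=0 ⇒ 0

Ȟ^0 = Z; Ȟ^1 = Z; Ȟ^2 = 0


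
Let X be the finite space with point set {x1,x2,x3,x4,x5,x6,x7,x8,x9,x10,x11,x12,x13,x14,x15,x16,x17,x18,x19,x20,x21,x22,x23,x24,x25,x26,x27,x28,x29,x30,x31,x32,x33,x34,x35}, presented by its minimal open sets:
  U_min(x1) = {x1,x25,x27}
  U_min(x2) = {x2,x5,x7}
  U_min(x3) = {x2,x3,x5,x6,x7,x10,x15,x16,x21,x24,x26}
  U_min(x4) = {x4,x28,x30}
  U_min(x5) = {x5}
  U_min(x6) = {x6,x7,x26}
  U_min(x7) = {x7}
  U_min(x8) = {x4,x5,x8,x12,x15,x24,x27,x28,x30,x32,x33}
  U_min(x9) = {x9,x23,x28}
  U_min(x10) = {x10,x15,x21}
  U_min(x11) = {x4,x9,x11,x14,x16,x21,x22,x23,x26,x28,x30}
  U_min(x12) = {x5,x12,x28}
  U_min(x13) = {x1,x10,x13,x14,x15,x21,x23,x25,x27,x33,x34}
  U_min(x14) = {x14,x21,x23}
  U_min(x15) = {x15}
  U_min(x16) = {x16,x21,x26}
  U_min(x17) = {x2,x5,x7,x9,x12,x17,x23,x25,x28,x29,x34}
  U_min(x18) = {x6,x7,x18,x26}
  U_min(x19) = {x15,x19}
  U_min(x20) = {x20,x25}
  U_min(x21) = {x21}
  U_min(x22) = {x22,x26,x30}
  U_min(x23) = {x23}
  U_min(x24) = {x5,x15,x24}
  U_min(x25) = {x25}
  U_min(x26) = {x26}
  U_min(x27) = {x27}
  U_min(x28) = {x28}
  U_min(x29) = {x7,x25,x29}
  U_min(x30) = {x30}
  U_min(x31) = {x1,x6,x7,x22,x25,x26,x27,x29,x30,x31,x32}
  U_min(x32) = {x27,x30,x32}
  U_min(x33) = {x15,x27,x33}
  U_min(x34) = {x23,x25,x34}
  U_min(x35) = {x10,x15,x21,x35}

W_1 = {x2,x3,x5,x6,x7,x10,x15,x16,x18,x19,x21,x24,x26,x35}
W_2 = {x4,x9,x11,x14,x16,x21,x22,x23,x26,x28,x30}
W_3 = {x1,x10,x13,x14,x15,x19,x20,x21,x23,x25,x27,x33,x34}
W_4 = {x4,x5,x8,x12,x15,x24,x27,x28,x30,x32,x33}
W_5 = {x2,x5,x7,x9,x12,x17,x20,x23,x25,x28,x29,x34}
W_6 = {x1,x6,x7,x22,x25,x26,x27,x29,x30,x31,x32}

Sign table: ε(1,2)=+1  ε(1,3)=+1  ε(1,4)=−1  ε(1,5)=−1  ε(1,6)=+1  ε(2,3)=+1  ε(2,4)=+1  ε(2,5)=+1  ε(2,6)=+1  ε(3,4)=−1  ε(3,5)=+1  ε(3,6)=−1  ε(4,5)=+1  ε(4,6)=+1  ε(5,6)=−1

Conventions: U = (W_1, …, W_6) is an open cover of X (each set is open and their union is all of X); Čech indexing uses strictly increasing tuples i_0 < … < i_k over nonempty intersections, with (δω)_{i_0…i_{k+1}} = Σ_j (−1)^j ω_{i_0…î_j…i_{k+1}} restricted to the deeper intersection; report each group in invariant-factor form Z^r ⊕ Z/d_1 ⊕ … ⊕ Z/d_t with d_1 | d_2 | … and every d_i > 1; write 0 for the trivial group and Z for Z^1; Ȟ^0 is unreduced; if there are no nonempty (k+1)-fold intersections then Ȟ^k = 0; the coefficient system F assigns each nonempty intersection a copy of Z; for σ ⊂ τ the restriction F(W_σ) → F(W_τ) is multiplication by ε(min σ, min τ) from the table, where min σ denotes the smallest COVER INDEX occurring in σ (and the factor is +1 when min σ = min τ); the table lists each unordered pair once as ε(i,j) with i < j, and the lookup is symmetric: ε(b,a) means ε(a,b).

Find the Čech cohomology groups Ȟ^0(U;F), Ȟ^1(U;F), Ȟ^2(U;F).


Ȟ^0 ≅ 0,  Ȟ^1 ≅ Z/2,  Ȟ^2 ≅ Z

intersection data:
  W12={x16,x21,x26} W13={x10,x15,x19,x21} W14={x5,x15,x24} W15={x2,x5,x7} W16={x6,x7,x26} W23={x14,x21,x23} W24={x4,x28,x30} W25={x9,x23,x28} W26={x22,x26,x30} W34={x15,x27,x33} W35={x20,x23,x25,x34} W36={x1,x25,x27} W45={x5,x12,x28} W46={x27,x30,x32} W56={x7,x25,x29}
  W123={x21} W126={x26} W134={x15} W145={x5} W156={x7} W235={x23} W245={x28} W246={x30} W346={x27} W356={x25}
C dims 6,15,10; δ0: rk 6, SNF 1^5·2; δ1: rk 9, SNF 1^9
Ȟ^0 = (6 − 6) − 0 = 0, so Ȟ^0 ≅ 0
Ȟ^1 = (15 − 9) − 6 = 0 plus torsion [2], so Ȟ^1 ≅ Z/2
Ȟ^2 = (10 − 0) − 9 = 1, so Ȟ^2 ≅ Z


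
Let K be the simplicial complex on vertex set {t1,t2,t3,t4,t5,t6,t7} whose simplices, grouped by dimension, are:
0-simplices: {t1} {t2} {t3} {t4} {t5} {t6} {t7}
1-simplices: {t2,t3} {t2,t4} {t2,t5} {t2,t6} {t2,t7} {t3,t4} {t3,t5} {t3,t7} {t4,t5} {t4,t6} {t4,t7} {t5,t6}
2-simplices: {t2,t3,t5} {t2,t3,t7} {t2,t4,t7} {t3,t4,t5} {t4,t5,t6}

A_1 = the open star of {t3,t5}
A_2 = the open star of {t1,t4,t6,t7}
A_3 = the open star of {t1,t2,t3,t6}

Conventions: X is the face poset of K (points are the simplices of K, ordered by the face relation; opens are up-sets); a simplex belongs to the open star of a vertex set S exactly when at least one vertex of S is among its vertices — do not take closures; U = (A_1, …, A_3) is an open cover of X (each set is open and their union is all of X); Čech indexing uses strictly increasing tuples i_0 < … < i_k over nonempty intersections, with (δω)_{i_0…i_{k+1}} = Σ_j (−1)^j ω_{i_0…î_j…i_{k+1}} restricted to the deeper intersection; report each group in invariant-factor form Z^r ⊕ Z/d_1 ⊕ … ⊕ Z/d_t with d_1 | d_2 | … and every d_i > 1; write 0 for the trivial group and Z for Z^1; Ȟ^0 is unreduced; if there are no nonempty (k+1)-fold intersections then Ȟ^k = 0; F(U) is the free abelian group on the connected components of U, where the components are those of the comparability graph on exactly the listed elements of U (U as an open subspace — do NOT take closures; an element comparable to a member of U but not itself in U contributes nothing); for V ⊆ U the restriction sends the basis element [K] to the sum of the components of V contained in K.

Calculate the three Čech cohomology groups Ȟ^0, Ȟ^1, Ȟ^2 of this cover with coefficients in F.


Ȟ^0 = Z^2; Ȟ^1 = Z^2; Ȟ^2 = 0

nerve of the cover:
  A1={{t3},{t5},{t2,t3},{t2,t5},{t3,t4},{t3,t5},{t3,t7},{t4,t5},{t5,t6},{t2,t3,t5},{t2,t3,t7},{t3,t4,t5},{t4,t5,t6}} A2={{t1},{t4},{t6},{t7},{t2,t4},{t2,t6},{t2,t7},{t3,t4},{t3,t7},{t4,t5},{t4,t6},{t4,t7},{t5,t6},{t2,t3,t7},{t2,t4,t7},{t3,t4,t5},{t4,t5,t6}} A3={{t1},{t2},{t3},{t6},{t2,t3},{t2,t4},{t2,t5},{t2,t6},{t2,t7},{t3,t4},{t3,t5},{t3,t7},{t4,t6},{t5,t6},{t2,t3,t5},{t2,t3,t7},{t2,t4,t7},{t3,t4,t5},{t4,t5,t6}}
  A12={{t3,t4},{t3,t7},{t4,t5},{t5,t6},{t2,t3,t7},{t3,t4,t5},{t4,t5,t6}} A13={{t3},{t2,t3},{t2,t5},{t3,t4},{t3,t5},{t3,t7},{t5,t6},{t2,t3,t5},{t2,t3,t7},{t3,t4,t5},{t4,t5,t6}} A23={{t1},{t6},{t2,t4},{t2,t6},{t2,t7},{t3,t4},{t3,t7},{t4,t6},{t5,t6},{t2,t3,t7},{t2,t4,t7},{t3,t4,t5},{t4,t5,t6}}
  A123={{t3,t4},{t3,t7},{t5,t6},{t2,t3,t7},{t3,t4,t5},{t4,t5,t6}}
components per intersection:
  A1: {{t3},{t5},{t2,t3},{t2,t5},{t3,t4},{t3,t5},{t3,t7},{t4,t5},{t5,t6},{t2,t3,t5},{t2,t3,t7},{t3,t4,t5},{t4,t5,t6}}
  A2: {{t1}} {{t4},{t6},{t7},{t2,t4},{t2,t6},{t2,t7},{t3,t4},{t3,t7},{t4,t5},{t4,t6},{t4,t7},{t5,t6},{t2,t3,t7},{t2,t4,t7},{t3,t4,t5},{t4,t5,t6}}
  A3: {{t1}} {{t2},{t3},{t6},{t2,t3},{t2,t4},{t2,t5},{t2,t6},{t2,t7},{t3,t4},{t3,t5},{t3,t7},{t4,t6},{t5,t6},{t2,t3,t5},{t2,t3,t7},{t2,t4,t7},{t3,t4,t5},{t4,t5,t6}}
  A12: {{t3,t4},{t4,t5},{t5,t6},{t3,t4,t5},{t4,t5,t6}} {{t3,t7},{t2,t3,t7}}
  A13: {{t3},{t2,t3},{t2,t5},{t3,t4},{t3,t5},{t3,t7},{t2,t3,t5},{t2,t3,t7},{t3,t4,t5}} {{t5,t6},{t4,t5,t6}}
  A23: {{t1}} {{t6},{t2,t6},{t4,t6},{t5,t6},{t4,t5,t6}} {{t2,t4},{t2,t7},{t3,t7},{t2,t3,t7},{t2,t4,t7}} {{t3,t4},{t3,t4,t5}}
  A123: {{t3,t4},{t3,t4,t5}} {{t3,t7},{t2,t3,t7}} {{t5,t6},{t4,t5,t6}}
C dims 5,8,3; δ0: rk 3, SNF 1^3; δ1: rk 3, SNF 1^3
Ȟ^0 = (5 − 3) − 0 = 2, so Ȟ^0 ≅ Z^2
Ȟ^1 = (8 − 3) − 3 = 2, so Ȟ^1 ≅ Z^2
Ȟ^2 = (3 − 0) − 3 = 0, so Ȟ^2 ≅ 0


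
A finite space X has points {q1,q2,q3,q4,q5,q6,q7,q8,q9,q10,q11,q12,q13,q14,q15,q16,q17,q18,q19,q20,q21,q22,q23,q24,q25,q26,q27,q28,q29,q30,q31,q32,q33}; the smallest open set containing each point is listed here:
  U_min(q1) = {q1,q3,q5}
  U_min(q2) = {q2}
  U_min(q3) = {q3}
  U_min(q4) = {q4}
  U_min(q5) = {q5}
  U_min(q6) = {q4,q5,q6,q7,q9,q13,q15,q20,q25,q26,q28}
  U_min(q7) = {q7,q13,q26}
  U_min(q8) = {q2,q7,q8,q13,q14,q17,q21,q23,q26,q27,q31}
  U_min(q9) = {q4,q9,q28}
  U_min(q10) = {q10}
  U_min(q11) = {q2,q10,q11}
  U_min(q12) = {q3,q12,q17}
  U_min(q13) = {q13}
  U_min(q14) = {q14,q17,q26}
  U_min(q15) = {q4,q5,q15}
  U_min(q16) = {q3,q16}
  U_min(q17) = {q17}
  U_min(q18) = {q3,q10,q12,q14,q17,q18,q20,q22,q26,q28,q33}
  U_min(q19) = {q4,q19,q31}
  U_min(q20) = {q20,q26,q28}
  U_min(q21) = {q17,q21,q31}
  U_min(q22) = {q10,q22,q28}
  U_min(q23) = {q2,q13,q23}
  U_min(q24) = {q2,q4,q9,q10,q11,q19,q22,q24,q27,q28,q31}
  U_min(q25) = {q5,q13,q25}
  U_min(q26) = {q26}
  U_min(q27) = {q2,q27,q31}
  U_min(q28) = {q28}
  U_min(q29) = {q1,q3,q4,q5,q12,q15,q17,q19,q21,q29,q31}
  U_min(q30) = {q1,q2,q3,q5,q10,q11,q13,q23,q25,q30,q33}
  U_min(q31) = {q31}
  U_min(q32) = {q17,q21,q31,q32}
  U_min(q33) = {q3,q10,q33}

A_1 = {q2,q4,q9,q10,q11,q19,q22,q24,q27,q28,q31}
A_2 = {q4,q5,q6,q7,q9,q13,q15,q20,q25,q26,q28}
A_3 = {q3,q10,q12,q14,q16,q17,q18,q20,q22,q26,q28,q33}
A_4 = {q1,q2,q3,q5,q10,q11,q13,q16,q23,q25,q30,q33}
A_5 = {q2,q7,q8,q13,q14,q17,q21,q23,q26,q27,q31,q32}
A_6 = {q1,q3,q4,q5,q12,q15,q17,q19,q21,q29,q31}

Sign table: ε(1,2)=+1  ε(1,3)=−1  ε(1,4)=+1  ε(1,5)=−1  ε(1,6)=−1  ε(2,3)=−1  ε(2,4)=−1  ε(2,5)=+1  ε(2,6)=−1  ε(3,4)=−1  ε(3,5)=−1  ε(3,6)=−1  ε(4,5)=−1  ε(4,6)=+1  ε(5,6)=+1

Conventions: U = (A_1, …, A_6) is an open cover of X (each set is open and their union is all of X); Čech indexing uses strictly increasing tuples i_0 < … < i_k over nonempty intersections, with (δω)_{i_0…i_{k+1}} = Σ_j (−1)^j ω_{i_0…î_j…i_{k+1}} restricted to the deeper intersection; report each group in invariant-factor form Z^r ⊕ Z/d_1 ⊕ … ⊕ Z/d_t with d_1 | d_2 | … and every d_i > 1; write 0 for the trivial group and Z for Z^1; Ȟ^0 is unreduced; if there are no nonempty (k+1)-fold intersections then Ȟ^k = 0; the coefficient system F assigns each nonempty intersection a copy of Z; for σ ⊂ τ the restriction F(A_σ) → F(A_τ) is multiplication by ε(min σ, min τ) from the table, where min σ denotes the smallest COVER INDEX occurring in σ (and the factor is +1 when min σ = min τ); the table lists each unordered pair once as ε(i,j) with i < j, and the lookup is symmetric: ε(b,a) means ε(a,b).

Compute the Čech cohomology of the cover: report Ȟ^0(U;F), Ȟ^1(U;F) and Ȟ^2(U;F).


Ȟ^0(U;F) ≅ 0,  Ȟ^1(U;F) ≅ Z/2,  Ȟ^2(U;F) ≅ Z

cover nerve:
  A12={q4,q9,q28} A13={q10,q22,q28} A14={q2,q10,q11} A15={q2,q27,q31} A16={q4,q19,q31} A23={q20,q26,q28} A24={q5,q13,q25} A25={q7,q13,q26} A26={q4,q5,q15} A34={q3,q10,q16,q33} A35={q14,q17,q26} A36={q3,q12,q17} A45={q2,q13,q23} A46={q1,q3,q5} A56={q17,q21,q31}
  A123={q28} A126={q4} A134={q10} A145={q2} A156={q31} A235={q26} A245={q13} A246={q5} A346={q3} A356={q17}
C dims 6,15,10; δ0: rk 6, SNF 1^5·2; δ1: rk 9, SNF 1^9
Ȟ^0: (6−6)−0=0 ⇒ 0
Ȟ^1: (15−9)−6=0 plus torsion [2] ⇒ Z/2
Ȟ^2: (10−0)−9=1 ⇒ Z
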